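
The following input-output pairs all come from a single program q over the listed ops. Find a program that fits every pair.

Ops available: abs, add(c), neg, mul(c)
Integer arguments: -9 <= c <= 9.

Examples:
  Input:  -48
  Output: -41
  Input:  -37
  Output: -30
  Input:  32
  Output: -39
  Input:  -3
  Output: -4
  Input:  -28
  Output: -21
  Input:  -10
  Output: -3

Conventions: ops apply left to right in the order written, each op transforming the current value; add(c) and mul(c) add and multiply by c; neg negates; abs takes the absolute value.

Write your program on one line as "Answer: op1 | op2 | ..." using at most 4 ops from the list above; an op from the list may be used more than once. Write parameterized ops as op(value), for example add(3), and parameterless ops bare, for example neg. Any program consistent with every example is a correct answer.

add(7) | abs | neg

Check, running the answer program on each example:
  -48 -> -41 -> 41 -> -41
  -37 -> -30 -> 30 -> -30
  32 -> 39 -> 39 -> -39
  -3 -> 4 -> 4 -> -4
  -28 -> -21 -> 21 -> -21
  -10 -> -3 -> 3 -> -3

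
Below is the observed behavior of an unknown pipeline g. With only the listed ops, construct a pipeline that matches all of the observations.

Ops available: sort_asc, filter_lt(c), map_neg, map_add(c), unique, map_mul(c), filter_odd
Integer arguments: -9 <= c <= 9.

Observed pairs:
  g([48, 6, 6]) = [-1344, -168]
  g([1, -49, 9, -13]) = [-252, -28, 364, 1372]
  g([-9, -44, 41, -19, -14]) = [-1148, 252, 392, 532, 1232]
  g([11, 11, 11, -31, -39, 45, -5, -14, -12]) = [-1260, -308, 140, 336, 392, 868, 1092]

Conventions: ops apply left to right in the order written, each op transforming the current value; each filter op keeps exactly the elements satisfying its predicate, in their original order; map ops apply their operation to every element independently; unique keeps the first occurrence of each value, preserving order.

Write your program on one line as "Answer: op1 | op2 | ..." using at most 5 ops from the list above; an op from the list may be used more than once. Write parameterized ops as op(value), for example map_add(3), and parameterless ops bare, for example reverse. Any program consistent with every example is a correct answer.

map_neg | sort_asc | map_mul(-7) | map_mul(-4) | unique

Check, running the answer program on each example:
  [48, 6, 6] -> [-48, -6, -6] -> [-48, -6, -6] -> [336, 42, 42] -> [-1344, -168, -168] -> [-1344, -168]
  [1, -49, 9, -13] -> [-1, 49, -9, 13] -> [-9, -1, 13, 49] -> [63, 7, -91, -343] -> [-252, -28, 364, 1372] -> [-252, -28, 364, 1372]
  [-9, -44, 41, -19, -14] -> [9, 44, -41, 19, 14] -> [-41, 9, 14, 19, 44] -> [287, -63, -98, -133, -308] -> [-1148, 252, 392, 532, 1232] -> [-1148, 252, 392, 532, 1232]
  [11, 11, 11, -31, -39, 45, -5, -14, -12] -> [-11, -11, -11, 31, 39, -45, 5, 14, 12] -> [-45, -11, -11, -11, 5, 12, 14, 31, 39] -> [315, 77, 77, 77, -35, -84, -98, -217, -273] -> [-1260, -308, -308, -308, 140, 336, 392, 868, 1092] -> [-1260, -308, 140, 336, 392, 868, 1092]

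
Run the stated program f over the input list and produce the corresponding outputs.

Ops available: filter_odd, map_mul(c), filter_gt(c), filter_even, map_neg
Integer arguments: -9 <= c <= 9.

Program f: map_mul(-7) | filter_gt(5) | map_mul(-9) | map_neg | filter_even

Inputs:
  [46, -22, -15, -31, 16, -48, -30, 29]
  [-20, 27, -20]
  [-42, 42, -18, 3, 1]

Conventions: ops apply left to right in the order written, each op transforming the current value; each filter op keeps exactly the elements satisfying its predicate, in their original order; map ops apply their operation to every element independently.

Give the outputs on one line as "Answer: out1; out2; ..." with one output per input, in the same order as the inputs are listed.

[1386, 3024, 1890]; [1260, 1260]; [2646, 1134]

Execution, op by op:
  [46, -22, -15, -31, 16, -48, -30, 29] -> [-322, 154, 105, 217, -112, 336, 210, -203] -> [154, 105, 217, 336, 210] -> [-1386, -945, -1953, -3024, -1890] -> [1386, 945, 1953, 3024, 1890] -> [1386, 3024, 1890]
  [-20, 27, -20] -> [140, -189, 140] -> [140, 140] -> [-1260, -1260] -> [1260, 1260] -> [1260, 1260]
  [-42, 42, -18, 3, 1] -> [294, -294, 126, -21, -7] -> [294, 126] -> [-2646, -1134] -> [2646, 1134] -> [2646, 1134]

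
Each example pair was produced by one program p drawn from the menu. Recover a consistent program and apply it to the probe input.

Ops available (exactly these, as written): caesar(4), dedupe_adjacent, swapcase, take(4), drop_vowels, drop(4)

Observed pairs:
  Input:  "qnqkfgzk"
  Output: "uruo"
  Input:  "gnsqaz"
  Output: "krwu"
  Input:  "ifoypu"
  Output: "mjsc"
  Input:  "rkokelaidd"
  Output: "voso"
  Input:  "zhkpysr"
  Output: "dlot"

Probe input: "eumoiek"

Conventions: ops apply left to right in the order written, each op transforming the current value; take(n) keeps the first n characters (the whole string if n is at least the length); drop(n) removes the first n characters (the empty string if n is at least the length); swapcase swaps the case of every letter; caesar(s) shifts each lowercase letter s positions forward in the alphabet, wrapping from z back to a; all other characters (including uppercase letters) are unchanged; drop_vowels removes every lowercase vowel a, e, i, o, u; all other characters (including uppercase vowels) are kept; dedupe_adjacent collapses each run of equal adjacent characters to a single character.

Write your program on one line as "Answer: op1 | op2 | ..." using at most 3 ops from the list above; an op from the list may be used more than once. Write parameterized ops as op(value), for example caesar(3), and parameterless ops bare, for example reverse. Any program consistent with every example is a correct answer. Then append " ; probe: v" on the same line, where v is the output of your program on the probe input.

take(4) | caesar(4) ; probe: "iyqs"

Check, running the answer program on each example:
  "qnqkfgzk" -> "qnqk" -> "uruo"
  "gnsqaz" -> "gnsq" -> "krwu"
  "ifoypu" -> "ifoy" -> "mjsc"
  "rkokelaidd" -> "rkok" -> "voso"
  "zhkpysr" -> "zhkp" -> "dlot"
  probe: "eumoiek" -> "eumo" -> "iyqs"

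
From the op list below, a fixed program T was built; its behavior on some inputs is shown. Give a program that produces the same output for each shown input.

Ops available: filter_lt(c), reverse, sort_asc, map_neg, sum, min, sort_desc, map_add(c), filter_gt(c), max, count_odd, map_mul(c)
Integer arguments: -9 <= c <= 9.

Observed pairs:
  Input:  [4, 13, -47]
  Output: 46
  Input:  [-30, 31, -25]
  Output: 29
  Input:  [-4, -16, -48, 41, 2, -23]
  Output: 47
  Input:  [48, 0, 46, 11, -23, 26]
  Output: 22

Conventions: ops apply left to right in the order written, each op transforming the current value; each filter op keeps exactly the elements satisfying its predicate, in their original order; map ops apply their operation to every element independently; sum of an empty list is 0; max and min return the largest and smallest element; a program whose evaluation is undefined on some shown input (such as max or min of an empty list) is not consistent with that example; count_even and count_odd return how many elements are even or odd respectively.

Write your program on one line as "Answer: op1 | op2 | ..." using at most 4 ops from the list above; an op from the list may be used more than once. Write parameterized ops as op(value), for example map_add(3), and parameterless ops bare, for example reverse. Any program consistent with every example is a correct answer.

sort_desc | map_add(1) | map_neg | max

Check, running the answer program on each example:
  [4, 13, -47] -> [13, 4, -47] -> [14, 5, -46] -> [-14, -5, 46] -> 46
  [-30, 31, -25] -> [31, -25, -30] -> [32, -24, -29] -> [-32, 24, 29] -> 29
  [-4, -16, -48, 41, 2, -23] -> [41, 2, -4, -16, -23, -48] -> [42, 3, -3, -15, -22, -47] -> [-42, -3, 3, 15, 22, 47] -> 47
  [48, 0, 46, 11, -23, 26] -> [48, 46, 26, 11, 0, -23] -> [49, 47, 27, 12, 1, -22] -> [-49, -47, -27, -12, -1, 22] -> 22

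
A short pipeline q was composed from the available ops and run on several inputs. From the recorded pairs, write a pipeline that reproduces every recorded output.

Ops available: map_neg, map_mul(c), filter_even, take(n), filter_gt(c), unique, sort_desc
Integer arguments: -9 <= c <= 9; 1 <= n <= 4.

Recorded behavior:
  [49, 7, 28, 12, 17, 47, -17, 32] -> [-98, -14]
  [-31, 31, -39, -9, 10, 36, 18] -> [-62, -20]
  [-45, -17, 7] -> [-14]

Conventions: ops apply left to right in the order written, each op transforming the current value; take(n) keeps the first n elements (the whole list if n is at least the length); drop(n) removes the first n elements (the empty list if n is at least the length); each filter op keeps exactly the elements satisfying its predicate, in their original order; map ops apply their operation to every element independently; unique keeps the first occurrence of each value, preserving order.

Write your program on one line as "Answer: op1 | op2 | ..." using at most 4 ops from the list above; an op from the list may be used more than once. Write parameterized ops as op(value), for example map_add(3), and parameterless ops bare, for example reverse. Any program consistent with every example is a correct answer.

filter_gt(-3) | take(2) | map_mul(-2)

Check, running the answer program on each example:
  [49, 7, 28, 12, 17, 47, -17, 32] -> [49, 7, 28, 12, 17, 47, 32] -> [49, 7] -> [-98, -14]
  [-31, 31, -39, -9, 10, 36, 18] -> [31, 10, 36, 18] -> [31, 10] -> [-62, -20]
  [-45, -17, 7] -> [7] -> [7] -> [-14]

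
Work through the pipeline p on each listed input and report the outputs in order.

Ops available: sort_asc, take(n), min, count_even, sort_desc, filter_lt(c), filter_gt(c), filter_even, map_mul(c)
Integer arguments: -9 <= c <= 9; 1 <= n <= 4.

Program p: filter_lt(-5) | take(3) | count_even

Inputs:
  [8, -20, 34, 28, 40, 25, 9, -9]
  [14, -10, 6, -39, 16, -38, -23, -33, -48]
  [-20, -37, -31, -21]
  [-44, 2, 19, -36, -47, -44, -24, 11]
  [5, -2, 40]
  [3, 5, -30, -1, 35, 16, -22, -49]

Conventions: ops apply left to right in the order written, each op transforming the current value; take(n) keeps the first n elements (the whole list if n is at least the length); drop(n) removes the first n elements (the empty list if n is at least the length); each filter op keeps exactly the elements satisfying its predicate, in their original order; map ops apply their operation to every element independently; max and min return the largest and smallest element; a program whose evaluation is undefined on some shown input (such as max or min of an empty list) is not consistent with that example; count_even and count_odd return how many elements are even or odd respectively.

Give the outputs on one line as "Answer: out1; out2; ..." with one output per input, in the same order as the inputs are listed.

1; 2; 1; 2; 0; 2

Execution, op by op:
  [8, -20, 34, 28, 40, 25, 9, -9] -> [-20, -9] -> [-20, -9] -> 1
  [14, -10, 6, -39, 16, -38, -23, -33, -48] -> [-10, -39, -38, -23, -33, -48] -> [-10, -39, -38] -> 2
  [-20, -37, -31, -21] -> [-20, -37, -31, -21] -> [-20, -37, -31] -> 1
  [-44, 2, 19, -36, -47, -44, -24, 11] -> [-44, -36, -47, -44, -24] -> [-44, -36, -47] -> 2
  [5, -2, 40] -> [] -> [] -> 0
  [3, 5, -30, -1, 35, 16, -22, -49] -> [-30, -22, -49] -> [-30, -22, -49] -> 2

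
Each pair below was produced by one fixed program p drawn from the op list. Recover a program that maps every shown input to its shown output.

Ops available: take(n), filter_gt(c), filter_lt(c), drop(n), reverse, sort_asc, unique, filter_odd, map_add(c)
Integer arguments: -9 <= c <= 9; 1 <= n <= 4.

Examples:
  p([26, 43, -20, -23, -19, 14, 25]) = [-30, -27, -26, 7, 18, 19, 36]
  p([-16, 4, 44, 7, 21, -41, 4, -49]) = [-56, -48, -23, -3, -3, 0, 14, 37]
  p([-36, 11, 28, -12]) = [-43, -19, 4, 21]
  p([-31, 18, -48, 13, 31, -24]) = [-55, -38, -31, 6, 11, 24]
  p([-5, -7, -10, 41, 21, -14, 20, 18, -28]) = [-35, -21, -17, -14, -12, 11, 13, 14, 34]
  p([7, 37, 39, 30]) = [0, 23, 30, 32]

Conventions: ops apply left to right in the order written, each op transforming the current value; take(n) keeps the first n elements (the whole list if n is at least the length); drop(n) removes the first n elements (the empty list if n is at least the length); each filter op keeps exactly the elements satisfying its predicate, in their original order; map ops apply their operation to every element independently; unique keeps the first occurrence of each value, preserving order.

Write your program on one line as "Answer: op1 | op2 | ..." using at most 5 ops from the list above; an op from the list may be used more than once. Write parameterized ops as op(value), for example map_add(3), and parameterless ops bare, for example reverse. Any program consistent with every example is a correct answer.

sort_asc | map_add(-5) | reverse | map_add(-2) | sort_asc

Check, running the answer program on each example:
  [26, 43, -20, -23, -19, 14, 25] -> [-23, -20, -19, 14, 25, 26, 43] -> [-28, -25, -24, 9, 20, 21, 38] -> [38, 21, 20, 9, -24, -25, -28] -> [36, 19, 18, 7, -26, -27, -30] -> [-30, -27, -26, 7, 18, 19, 36]
  [-16, 4, 44, 7, 21, -41, 4, -49] -> [-49, -41, -16, 4, 4, 7, 21, 44] -> [-54, -46, -21, -1, -1, 2, 16, 39] -> [39, 16, 2, -1, -1, -21, -46, -54] -> [37, 14, 0, -3, -3, -23, -48, -56] -> [-56, -48, -23, -3, -3, 0, 14, 37]
  [-36, 11, 28, -12] -> [-36, -12, 11, 28] -> [-41, -17, 6, 23] -> [23, 6, -17, -41] -> [21, 4, -19, -43] -> [-43, -19, 4, 21]
  [-31, 18, -48, 13, 31, -24] -> [-48, -31, -24, 13, 18, 31] -> [-53, -36, -29, 8, 13, 26] -> [26, 13, 8, -29, -36, -53] -> [24, 11, 6, -31, -38, -55] -> [-55, -38, -31, 6, 11, 24]
  [-5, -7, -10, 41, 21, -14, 20, 18, -28] -> [-28, -14, -10, -7, -5, 18, 20, 21, 41] -> [-33, -19, -15, -12, -10, 13, 15, 16, 36] -> [36, 16, 15, 13, -10, -12, -15, -19, -33] -> [34, 14, 13, 11, -12, -14, -17, -21, -35] -> [-35, -21, -17, -14, -12, 11, 13, 14, 34]
  [7, 37, 39, 30] -> [7, 30, 37, 39] -> [2, 25, 32, 34] -> [34, 32, 25, 2] -> [32, 30, 23, 0] -> [0, 23, 30, 32]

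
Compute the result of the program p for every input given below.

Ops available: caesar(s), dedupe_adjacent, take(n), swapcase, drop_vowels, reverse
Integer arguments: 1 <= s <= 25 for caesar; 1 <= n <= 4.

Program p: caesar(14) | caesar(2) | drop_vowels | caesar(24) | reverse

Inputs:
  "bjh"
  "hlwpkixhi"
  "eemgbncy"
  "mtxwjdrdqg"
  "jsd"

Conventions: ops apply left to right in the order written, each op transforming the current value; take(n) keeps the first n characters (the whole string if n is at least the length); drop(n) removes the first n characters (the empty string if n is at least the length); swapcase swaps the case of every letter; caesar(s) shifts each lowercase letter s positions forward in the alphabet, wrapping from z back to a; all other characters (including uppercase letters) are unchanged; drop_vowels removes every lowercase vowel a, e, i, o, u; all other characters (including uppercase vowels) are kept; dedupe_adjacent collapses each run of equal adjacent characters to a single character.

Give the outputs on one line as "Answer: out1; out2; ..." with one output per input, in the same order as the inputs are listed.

Execution, op by op:
  "bjh" -> "pxv" -> "rzx" -> "rzx" -> "pxv" -> "vxp"
  "hlwpkixhi" -> "vzkdywlvw" -> "xbmfaynxy" -> "xbmfynxy" -> "vzkdwlvw" -> "wvlwdkzv"
  "eemgbncy" -> "ssaupbqm" -> "uucwrdso" -> "cwrds" -> "aupbq" -> "qbpua"
  "mtxwjdrdqg" -> "ahlkxrfreu" -> "cjnmzthtgw" -> "cjnmzthtgw" -> "ahlkxrfreu" -> "uerfrxklha"
  "jsd" -> "xgr" -> "zit" -> "zt" -> "xr" -> "rx"

"vxp"; "wvlwdkzv"; "qbpua"; "uerfrxklha"; "rx"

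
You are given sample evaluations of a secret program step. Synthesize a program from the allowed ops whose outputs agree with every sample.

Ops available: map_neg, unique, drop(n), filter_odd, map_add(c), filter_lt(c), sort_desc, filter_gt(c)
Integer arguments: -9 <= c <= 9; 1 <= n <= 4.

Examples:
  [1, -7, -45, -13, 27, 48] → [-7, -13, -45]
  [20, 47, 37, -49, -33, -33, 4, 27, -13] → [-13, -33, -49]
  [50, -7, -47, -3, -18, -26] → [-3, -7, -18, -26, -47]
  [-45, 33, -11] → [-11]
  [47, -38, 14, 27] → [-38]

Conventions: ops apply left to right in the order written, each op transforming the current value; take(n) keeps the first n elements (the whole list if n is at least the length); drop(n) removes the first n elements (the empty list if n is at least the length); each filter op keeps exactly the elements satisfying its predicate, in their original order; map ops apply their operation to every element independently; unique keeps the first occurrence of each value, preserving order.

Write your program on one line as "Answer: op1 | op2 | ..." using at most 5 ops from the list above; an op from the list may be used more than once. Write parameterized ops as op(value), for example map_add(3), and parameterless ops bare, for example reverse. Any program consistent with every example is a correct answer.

drop(1) | filter_lt(0) | unique | sort_desc

Check, running the answer program on each example:
  [1, -7, -45, -13, 27, 48] -> [-7, -45, -13, 27, 48] -> [-7, -45, -13] -> [-7, -45, -13] -> [-7, -13, -45]
  [20, 47, 37, -49, -33, -33, 4, 27, -13] -> [47, 37, -49, -33, -33, 4, 27, -13] -> [-49, -33, -33, -13] -> [-49, -33, -13] -> [-13, -33, -49]
  [50, -7, -47, -3, -18, -26] -> [-7, -47, -3, -18, -26] -> [-7, -47, -3, -18, -26] -> [-7, -47, -3, -18, -26] -> [-3, -7, -18, -26, -47]
  [-45, 33, -11] -> [33, -11] -> [-11] -> [-11] -> [-11]
  [47, -38, 14, 27] -> [-38, 14, 27] -> [-38] -> [-38] -> [-38]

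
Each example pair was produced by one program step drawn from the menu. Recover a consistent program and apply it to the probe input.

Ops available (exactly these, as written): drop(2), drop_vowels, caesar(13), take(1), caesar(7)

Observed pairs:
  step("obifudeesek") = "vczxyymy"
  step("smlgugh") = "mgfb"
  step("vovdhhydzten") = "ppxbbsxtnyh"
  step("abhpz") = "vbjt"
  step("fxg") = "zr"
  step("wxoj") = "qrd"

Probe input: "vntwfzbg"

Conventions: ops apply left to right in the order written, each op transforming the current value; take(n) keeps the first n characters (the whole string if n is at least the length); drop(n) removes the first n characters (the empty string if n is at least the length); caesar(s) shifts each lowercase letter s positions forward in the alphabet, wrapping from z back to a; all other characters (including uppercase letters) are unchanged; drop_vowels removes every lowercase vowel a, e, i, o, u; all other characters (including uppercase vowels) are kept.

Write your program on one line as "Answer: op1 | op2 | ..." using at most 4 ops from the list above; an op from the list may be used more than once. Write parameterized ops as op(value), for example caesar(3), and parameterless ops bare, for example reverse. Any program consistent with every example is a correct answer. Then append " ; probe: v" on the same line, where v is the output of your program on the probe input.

caesar(7) | caesar(13) | drop_vowels ; probe: "phnqztv"

Check, running the answer program on each example:
  "obifudeesek" -> "vipmbkllzlr" -> "ivczoxyymye" -> "vczxyymy"
  "smlgugh" -> "ztsnbno" -> "mgfaoab" -> "mgfb"
  "vovdhhydzten" -> "cvckoofkgalu" -> "pipxbbsxtnyh" -> "ppxbbsxtnyh"
  "abhpz" -> "hiowg" -> "uvbjt" -> "vbjt"
  "fxg" -> "men" -> "zra" -> "zr"
  "wxoj" -> "devq" -> "qrid" -> "qrd"
  probe: "vntwfzbg" -> "cuadmgin" -> "phnqztva" -> "phnqztv"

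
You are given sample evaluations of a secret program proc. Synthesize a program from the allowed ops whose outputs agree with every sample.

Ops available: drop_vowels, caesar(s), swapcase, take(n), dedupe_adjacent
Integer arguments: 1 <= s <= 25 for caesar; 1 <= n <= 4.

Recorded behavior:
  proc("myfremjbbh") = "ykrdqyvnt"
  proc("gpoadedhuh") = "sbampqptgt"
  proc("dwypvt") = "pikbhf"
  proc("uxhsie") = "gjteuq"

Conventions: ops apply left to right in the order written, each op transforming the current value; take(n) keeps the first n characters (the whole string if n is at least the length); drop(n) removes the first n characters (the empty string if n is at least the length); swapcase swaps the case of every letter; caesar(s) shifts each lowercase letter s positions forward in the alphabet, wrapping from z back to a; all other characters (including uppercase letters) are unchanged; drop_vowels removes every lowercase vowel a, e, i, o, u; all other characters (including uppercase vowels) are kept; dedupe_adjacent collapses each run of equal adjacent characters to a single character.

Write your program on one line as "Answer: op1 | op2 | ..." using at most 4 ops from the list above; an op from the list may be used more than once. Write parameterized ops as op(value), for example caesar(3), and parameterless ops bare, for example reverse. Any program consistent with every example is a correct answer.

dedupe_adjacent | caesar(16) | caesar(22)

Check, running the answer program on each example:
  "myfremjbbh" -> "myfremjbh" -> "covhuczrx" -> "ykrdqyvnt"
  "gpoadedhuh" -> "gpoadedhuh" -> "wfeqtutxkx" -> "sbampqptgt"
  "dwypvt" -> "dwypvt" -> "tmoflj" -> "pikbhf"
  "uxhsie" -> "uxhsie" -> "knxiyu" -> "gjteuq"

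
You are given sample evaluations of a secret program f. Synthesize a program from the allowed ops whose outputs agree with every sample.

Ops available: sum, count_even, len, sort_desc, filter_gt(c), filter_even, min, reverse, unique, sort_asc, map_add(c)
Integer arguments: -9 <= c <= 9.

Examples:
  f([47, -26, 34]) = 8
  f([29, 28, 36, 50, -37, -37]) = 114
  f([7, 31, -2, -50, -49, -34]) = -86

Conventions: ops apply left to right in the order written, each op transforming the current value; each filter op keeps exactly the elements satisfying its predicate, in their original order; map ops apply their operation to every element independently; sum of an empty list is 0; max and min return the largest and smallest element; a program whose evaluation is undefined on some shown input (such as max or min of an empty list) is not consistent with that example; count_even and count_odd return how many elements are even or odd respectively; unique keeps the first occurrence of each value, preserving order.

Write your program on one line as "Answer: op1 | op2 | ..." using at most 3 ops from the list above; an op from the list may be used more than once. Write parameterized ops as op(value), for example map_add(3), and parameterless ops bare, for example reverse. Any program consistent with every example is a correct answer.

sort_asc | filter_even | sum

Check, running the answer program on each example:
  [47, -26, 34] -> [-26, 34, 47] -> [-26, 34] -> 8
  [29, 28, 36, 50, -37, -37] -> [-37, -37, 28, 29, 36, 50] -> [28, 36, 50] -> 114
  [7, 31, -2, -50, -49, -34] -> [-50, -49, -34, -2, 7, 31] -> [-50, -34, -2] -> -86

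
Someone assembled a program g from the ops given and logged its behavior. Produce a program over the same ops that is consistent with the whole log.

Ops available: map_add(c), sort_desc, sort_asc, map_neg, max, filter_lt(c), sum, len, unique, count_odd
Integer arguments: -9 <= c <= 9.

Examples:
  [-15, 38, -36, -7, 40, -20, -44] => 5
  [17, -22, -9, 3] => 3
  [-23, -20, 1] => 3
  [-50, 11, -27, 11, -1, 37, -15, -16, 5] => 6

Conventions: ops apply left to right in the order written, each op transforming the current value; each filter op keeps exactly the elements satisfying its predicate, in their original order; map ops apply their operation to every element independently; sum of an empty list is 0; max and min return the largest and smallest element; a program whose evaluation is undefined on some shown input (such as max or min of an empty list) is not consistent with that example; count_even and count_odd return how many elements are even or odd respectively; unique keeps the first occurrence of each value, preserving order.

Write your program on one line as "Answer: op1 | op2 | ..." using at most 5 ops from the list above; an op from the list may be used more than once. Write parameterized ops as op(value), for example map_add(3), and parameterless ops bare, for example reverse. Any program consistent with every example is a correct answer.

sort_asc | filter_lt(7) | map_neg | len

Check, running the answer program on each example:
  [-15, 38, -36, -7, 40, -20, -44] -> [-44, -36, -20, -15, -7, 38, 40] -> [-44, -36, -20, -15, -7] -> [44, 36, 20, 15, 7] -> 5
  [17, -22, -9, 3] -> [-22, -9, 3, 17] -> [-22, -9, 3] -> [22, 9, -3] -> 3
  [-23, -20, 1] -> [-23, -20, 1] -> [-23, -20, 1] -> [23, 20, -1] -> 3
  [-50, 11, -27, 11, -1, 37, -15, -16, 5] -> [-50, -27, -16, -15, -1, 5, 11, 11, 37] -> [-50, -27, -16, -15, -1, 5] -> [50, 27, 16, 15, 1, -5] -> 6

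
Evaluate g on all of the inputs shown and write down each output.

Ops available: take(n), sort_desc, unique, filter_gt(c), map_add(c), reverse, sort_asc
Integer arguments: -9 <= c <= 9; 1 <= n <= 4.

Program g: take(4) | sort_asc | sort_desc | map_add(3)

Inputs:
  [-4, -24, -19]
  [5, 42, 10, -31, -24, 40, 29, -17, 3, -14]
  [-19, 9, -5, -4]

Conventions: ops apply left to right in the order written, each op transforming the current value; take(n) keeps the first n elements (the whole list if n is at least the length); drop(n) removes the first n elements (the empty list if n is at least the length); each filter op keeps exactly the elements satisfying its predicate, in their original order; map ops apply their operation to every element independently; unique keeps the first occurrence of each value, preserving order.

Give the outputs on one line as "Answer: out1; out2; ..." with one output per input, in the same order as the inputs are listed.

[-1, -16, -21]; [45, 13, 8, -28]; [12, -1, -2, -16]

Execution, op by op:
  [-4, -24, -19] -> [-4, -24, -19] -> [-24, -19, -4] -> [-4, -19, -24] -> [-1, -16, -21]
  [5, 42, 10, -31, -24, 40, 29, -17, 3, -14] -> [5, 42, 10, -31] -> [-31, 5, 10, 42] -> [42, 10, 5, -31] -> [45, 13, 8, -28]
  [-19, 9, -5, -4] -> [-19, 9, -5, -4] -> [-19, -5, -4, 9] -> [9, -4, -5, -19] -> [12, -1, -2, -16]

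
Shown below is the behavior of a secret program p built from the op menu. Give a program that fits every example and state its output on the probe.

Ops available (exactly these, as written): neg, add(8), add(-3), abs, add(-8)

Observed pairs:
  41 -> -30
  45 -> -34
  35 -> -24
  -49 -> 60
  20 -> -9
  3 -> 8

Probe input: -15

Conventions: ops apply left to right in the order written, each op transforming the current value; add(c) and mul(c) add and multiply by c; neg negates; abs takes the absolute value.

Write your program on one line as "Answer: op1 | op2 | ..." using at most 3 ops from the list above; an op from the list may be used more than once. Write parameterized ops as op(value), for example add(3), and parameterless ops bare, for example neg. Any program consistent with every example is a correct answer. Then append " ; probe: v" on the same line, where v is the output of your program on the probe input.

add(-8) | add(-3) | neg ; probe: 26

Check, running the answer program on each example:
  41 -> 33 -> 30 -> -30
  45 -> 37 -> 34 -> -34
  35 -> 27 -> 24 -> -24
  -49 -> -57 -> -60 -> 60
  20 -> 12 -> 9 -> -9
  3 -> -5 -> -8 -> 8
  probe: -15 -> -23 -> -26 -> 26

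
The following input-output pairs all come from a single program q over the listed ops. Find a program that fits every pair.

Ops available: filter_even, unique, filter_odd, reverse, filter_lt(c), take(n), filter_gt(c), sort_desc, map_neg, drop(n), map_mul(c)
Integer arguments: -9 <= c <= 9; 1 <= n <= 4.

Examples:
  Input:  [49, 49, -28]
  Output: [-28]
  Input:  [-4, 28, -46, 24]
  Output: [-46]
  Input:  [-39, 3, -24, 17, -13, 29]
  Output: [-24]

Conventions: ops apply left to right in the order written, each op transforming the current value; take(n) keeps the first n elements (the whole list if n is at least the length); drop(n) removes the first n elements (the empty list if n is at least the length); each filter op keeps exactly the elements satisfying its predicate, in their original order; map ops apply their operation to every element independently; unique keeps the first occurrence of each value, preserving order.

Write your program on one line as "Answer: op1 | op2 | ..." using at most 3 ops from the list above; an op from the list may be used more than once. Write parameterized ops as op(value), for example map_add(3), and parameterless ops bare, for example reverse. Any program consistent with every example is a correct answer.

reverse | filter_lt(-4) | filter_even

Check, running the answer program on each example:
  [49, 49, -28] -> [-28, 49, 49] -> [-28] -> [-28]
  [-4, 28, -46, 24] -> [24, -46, 28, -4] -> [-46] -> [-46]
  [-39, 3, -24, 17, -13, 29] -> [29, -13, 17, -24, 3, -39] -> [-13, -24, -39] -> [-24]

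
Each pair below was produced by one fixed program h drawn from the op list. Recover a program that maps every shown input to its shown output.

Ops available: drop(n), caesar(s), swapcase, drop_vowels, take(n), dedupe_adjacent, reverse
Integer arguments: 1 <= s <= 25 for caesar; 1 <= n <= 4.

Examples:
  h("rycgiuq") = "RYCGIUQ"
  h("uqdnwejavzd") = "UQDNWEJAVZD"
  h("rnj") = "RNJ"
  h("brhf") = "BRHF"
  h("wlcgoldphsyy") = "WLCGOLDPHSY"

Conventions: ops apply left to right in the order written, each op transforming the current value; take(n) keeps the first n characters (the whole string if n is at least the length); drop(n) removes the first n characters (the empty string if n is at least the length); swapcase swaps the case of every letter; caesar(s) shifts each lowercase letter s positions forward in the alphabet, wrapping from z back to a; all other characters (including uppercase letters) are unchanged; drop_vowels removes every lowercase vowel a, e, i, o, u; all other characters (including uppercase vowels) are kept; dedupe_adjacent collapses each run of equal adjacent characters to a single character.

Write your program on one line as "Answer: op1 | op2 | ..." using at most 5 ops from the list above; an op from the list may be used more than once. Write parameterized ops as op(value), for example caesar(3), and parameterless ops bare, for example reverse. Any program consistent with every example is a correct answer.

dedupe_adjacent | reverse | swapcase | reverse

Check, running the answer program on each example:
  "rycgiuq" -> "rycgiuq" -> "quigcyr" -> "QUIGCYR" -> "RYCGIUQ"
  "uqdnwejavzd" -> "uqdnwejavzd" -> "dzvajewndqu" -> "DZVAJEWNDQU" -> "UQDNWEJAVZD"
  "rnj" -> "rnj" -> "jnr" -> "JNR" -> "RNJ"
  "brhf" -> "brhf" -> "fhrb" -> "FHRB" -> "BRHF"
  "wlcgoldphsyy" -> "wlcgoldphsy" -> "yshpdlogclw" -> "YSHPDLOGCLW" -> "WLCGOLDPHSY"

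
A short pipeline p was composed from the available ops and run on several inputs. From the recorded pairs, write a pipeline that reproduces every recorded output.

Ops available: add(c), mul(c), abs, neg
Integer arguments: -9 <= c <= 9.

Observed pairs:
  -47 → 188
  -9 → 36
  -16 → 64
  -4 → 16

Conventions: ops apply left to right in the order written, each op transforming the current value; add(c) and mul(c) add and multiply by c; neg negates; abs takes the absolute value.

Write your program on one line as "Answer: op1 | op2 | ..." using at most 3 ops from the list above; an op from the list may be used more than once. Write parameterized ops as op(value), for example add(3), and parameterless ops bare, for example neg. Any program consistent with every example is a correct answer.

mul(4) | abs

Check, running the answer program on each example:
  -47 -> -188 -> 188
  -9 -> -36 -> 36
  -16 -> -64 -> 64
  -4 -> -16 -> 16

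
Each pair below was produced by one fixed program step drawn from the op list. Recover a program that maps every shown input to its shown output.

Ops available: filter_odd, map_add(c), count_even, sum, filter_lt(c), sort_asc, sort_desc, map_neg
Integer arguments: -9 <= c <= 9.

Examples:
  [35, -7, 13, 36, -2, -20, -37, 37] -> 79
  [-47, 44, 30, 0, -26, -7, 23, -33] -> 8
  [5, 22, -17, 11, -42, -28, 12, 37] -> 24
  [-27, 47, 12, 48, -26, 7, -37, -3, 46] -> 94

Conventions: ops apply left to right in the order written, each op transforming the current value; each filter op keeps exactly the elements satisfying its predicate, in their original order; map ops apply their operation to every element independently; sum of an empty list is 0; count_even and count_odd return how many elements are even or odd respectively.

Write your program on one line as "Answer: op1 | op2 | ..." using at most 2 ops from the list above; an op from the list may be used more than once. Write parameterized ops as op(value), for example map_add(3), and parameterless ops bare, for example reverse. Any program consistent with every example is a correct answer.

map_add(3) | sum

Check, running the answer program on each example:
  [35, -7, 13, 36, -2, -20, -37, 37] -> [38, -4, 16, 39, 1, -17, -34, 40] -> 79
  [-47, 44, 30, 0, -26, -7, 23, -33] -> [-44, 47, 33, 3, -23, -4, 26, -30] -> 8
  [5, 22, -17, 11, -42, -28, 12, 37] -> [8, 25, -14, 14, -39, -25, 15, 40] -> 24
  [-27, 47, 12, 48, -26, 7, -37, -3, 46] -> [-24, 50, 15, 51, -23, 10, -34, 0, 49] -> 94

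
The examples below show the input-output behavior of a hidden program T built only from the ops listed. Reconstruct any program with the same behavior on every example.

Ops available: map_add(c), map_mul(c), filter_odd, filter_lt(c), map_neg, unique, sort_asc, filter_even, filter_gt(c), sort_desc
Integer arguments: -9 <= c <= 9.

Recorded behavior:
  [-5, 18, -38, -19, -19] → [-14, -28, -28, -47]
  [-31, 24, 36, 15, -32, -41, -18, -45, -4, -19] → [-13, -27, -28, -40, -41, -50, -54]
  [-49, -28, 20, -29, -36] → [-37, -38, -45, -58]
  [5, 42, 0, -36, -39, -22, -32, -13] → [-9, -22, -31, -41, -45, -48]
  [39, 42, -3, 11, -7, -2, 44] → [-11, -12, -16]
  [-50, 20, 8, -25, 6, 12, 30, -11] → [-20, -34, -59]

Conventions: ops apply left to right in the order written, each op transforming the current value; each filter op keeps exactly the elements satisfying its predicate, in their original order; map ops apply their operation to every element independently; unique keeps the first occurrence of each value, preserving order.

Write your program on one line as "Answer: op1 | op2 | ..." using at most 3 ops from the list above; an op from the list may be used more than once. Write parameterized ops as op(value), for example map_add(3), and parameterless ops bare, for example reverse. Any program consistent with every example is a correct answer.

sort_desc | filter_lt(3) | map_add(-9)

Check, running the answer program on each example:
  [-5, 18, -38, -19, -19] -> [18, -5, -19, -19, -38] -> [-5, -19, -19, -38] -> [-14, -28, -28, -47]
  [-31, 24, 36, 15, -32, -41, -18, -45, -4, -19] -> [36, 24, 15, -4, -18, -19, -31, -32, -41, -45] -> [-4, -18, -19, -31, -32, -41, -45] -> [-13, -27, -28, -40, -41, -50, -54]
  [-49, -28, 20, -29, -36] -> [20, -28, -29, -36, -49] -> [-28, -29, -36, -49] -> [-37, -38, -45, -58]
  [5, 42, 0, -36, -39, -22, -32, -13] -> [42, 5, 0, -13, -22, -32, -36, -39] -> [0, -13, -22, -32, -36, -39] -> [-9, -22, -31, -41, -45, -48]
  [39, 42, -3, 11, -7, -2, 44] -> [44, 42, 39, 11, -2, -3, -7] -> [-2, -3, -7] -> [-11, -12, -16]
  [-50, 20, 8, -25, 6, 12, 30, -11] -> [30, 20, 12, 8, 6, -11, -25, -50] -> [-11, -25, -50] -> [-20, -34, -59]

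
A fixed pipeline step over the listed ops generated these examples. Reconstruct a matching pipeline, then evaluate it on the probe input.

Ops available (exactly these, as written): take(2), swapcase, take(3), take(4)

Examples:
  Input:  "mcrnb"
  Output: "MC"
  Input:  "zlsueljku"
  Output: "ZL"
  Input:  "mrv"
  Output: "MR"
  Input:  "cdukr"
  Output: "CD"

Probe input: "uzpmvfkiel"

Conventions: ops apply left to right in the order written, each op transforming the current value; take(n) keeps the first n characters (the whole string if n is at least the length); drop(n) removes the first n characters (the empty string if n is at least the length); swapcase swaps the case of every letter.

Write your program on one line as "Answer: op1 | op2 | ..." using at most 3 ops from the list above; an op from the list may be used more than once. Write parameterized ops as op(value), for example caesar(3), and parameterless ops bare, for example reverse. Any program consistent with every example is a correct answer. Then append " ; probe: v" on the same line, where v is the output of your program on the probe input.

take(2) | swapcase ; probe: "UZ"

Check, running the answer program on each example:
  "mcrnb" -> "mc" -> "MC"
  "zlsueljku" -> "zl" -> "ZL"
  "mrv" -> "mr" -> "MR"
  "cdukr" -> "cd" -> "CD"
  probe: "uzpmvfkiel" -> "uz" -> "UZ"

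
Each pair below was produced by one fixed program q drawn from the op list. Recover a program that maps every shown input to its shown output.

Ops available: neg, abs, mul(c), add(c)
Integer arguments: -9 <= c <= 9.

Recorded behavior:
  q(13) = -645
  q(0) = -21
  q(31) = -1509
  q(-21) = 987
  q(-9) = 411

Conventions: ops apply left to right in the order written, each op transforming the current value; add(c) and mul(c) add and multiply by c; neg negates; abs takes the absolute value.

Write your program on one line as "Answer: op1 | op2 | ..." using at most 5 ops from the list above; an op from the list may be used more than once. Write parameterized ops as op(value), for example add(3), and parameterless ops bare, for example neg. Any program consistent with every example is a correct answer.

mul(8) | mul(-2) | add(-7) | mul(3)

Check, running the answer program on each example:
  13 -> 104 -> -208 -> -215 -> -645
  0 -> 0 -> 0 -> -7 -> -21
  31 -> 248 -> -496 -> -503 -> -1509
  -21 -> -168 -> 336 -> 329 -> 987
  -9 -> -72 -> 144 -> 137 -> 411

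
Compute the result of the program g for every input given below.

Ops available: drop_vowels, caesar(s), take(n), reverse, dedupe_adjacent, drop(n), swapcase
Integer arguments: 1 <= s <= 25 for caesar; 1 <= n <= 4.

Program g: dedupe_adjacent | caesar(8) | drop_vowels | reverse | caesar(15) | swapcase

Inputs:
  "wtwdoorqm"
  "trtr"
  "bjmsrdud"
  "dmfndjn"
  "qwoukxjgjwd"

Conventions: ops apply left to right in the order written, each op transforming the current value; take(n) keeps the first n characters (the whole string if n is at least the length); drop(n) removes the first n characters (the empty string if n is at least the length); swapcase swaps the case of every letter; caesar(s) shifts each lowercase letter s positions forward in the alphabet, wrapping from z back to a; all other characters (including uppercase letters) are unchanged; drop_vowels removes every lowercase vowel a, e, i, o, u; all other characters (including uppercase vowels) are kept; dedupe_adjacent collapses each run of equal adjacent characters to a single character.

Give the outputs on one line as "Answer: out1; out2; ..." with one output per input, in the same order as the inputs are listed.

Execution, op by op:
  "wtwdoorqm" -> "wtwdorqm" -> "ebelwzyu" -> "blwzy" -> "yzwlb" -> "nolaq" -> "NOLAQ"
  "trtr" -> "trtr" -> "bzbz" -> "bzbz" -> "zbzb" -> "oqoq" -> "OQOQ"
  "bjmsrdud" -> "bjmsrdud" -> "jruazlcl" -> "jrzlcl" -> "lclzrj" -> "araogy" -> "ARAOGY"
  "dmfndjn" -> "dmfndjn" -> "lunvlrv" -> "lnvlrv" -> "vrlvnl" -> "kgakca" -> "KGAKCA"
  "qwoukxjgjwd" -> "qwoukxjgjwd" -> "yewcsfrorel" -> "ywcsfrrl" -> "lrrfscwy" -> "agguhrln" -> "AGGUHRLN"

"NOLAQ"; "OQOQ"; "ARAOGY"; "KGAKCA"; "AGGUHRLN"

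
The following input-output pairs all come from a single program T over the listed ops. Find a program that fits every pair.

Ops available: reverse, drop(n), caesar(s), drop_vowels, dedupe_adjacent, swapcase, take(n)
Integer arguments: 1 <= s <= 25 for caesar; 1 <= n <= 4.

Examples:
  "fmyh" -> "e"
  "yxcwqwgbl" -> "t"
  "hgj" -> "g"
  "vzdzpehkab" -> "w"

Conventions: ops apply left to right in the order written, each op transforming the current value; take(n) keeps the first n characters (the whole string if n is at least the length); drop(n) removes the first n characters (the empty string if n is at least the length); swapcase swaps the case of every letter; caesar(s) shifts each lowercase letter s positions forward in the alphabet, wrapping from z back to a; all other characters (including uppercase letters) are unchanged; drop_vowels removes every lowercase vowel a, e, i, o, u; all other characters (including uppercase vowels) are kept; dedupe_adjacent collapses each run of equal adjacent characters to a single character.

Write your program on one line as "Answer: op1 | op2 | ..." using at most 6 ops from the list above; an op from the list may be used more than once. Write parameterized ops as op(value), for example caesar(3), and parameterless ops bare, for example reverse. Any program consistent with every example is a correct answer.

caesar(23) | take(4) | reverse | take(2) | take(1)

Check, running the answer program on each example:
  "fmyh" -> "cjve" -> "cjve" -> "evjc" -> "ev" -> "e"
  "yxcwqwgbl" -> "vuztntdyi" -> "vuzt" -> "tzuv" -> "tz" -> "t"
  "hgj" -> "edg" -> "edg" -> "gde" -> "gd" -> "g"
  "vzdzpehkab" -> "swawmbehxy" -> "swaw" -> "waws" -> "wa" -> "w"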